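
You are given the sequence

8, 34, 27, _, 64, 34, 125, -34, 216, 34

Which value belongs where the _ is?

Taking every 2nd term gives 2 separate tracks.
Stream A = 8, 27, 64, 125, 216: the cubes 2³, 3³, 4³, ….
Stream B = 34, ?, 34, -34, 34: alternating ±34.
The gap is stream B's term 2; the rule gives -34.

-34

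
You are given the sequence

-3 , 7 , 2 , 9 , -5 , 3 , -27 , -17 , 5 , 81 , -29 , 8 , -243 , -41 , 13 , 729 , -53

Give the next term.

21

Split by position mod 3: positions 1, 4, 7, … form one track, and each other residue class forms its own.
Subsequence A: -3, 9, -27, 81, -243, 729 (geometric with ratio -3).
Subsequence B: 7, -5, -17, -29, -41, -53 (subtracting 12 each time).
Subsequence C: 2, 3, 5, 8, 13 (a Fibonacci-like recurrence a_n = a_{n-1} + a_{n-2}).
The 18th slot belongs to subsequence C; its 6th term is 21.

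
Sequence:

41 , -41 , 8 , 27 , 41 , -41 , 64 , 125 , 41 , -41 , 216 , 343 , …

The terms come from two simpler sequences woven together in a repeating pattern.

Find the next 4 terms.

41, -41, 512, 729

The slot pattern repeats as AABB (period 4), so there are 2 interleaved tracks.
Track A: 41, -41, 41, -41, 41, -41. The oscillation 41·(−1)^(n+1).
Track B: 8, 27, 64, 125, 216, 343. Perfect cubes starting at 2³.
Term 13 comes from track A (its 7th entry): 41.
Position 14 falls in track A as its term 8, giving -41.
Position 15 falls in track B as its term 7, giving 512.
Position 16 → track B, term 8 = 729.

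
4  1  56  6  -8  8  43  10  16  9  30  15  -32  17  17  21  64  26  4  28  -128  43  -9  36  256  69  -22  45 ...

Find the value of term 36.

Taking every 4th term gives 4 separate tracks.
Stream A: 4, -8, 16, -32, 64, -128, 256. Multiplying by -2 each time.
Stream B: 1, 8, 9, 17, 26, 43, 69. Each term equals the sum of the previous two.
Stream C: 56, 43, 30, 17, 4, -9, -22. Arithmetic with common difference −13.
Stream D: 6, 10, 15, 21, 28, 36, 45. Triangular numbers n(n+1)/2 for n = 3, 4, ….
Position 36 → stream D, term 9 = 66.

66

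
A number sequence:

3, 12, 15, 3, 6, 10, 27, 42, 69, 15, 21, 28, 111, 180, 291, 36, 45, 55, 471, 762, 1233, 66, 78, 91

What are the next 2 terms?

1995, 3228

The slot pattern repeats as AAABBB (period 6), so there are 2 interleaved tracks.
Track A is 3, 12, 15, 27, 42, 69, 111, 180, 291, 471, 762, 1233, which is a Fibonacci-like recurrence a_n = a_{n-1} + a_{n-2}.
Track B is 3, 6, 10, 15, 21, 28, 36, 45, 55, 66, 78, 91, which is triangular numbers starting at T_2.
Position 25 → track A, term 13 = 1995.
Term 26 comes from track A (its 14th entry): 3228.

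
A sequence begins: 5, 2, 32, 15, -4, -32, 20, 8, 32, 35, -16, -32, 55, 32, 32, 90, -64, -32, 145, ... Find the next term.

Split by position mod 3 into 3 tracks.
Track A: 5, 15, 20, 35, 55, 90, 145. A Fibonacci-like recurrence a_n = a_{n-1} + a_{n-2}.
Track B: 2, -4, 8, -16, 32, -64. A geometric progression (common ratio -2).
Track C: 32, -32, 32, -32, 32, -32. The oscillation 32·(−1)^(n+1).
Term 20 comes from track B (its 7th entry): 128.

128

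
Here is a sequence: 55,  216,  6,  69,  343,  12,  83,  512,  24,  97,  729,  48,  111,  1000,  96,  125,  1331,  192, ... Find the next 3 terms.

Split by position mod 3 into 3 tracks.
Track A: 55, 69, 83, 97, 111, 125 (arithmetic with common difference +14).
Track B: 216, 343, 512, 729, 1000, 1331 (the cubes 6³, 7³, 8³, …).
Track C: 6, 12, 24, 48, 96, 192 (geometric, ×2 each step).
Position 19 falls in track A as its term 7, giving 139.
Position 20 falls in track B as its term 7, giving 1728.
Term 21 comes from track C (its 7th entry): 384.

139, 1728, 384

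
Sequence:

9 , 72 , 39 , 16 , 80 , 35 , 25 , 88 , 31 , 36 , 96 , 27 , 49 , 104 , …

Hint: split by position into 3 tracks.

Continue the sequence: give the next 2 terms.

23, 64

Taking every 3rd term gives 3 separate tracks.
Track A: 9, 16, 25, 36, 49 — perfect squares starting at 3².
Track B: 72, 80, 88, 96, 104 — arithmetic, step +8.
Track C: 39, 35, 31, 27 — arithmetic with common difference −4.
Position 15 falls in track C as its term 5, giving 23.
Position 16 → track A, term 6 = 64.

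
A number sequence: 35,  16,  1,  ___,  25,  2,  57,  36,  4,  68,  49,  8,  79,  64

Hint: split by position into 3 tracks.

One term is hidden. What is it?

46

Split by position mod 3: positions 1, 4, 7, … form one track, and each other residue class forms its own.
Track A: 35, ?, 57, 68, 79 — arithmetic, step +11.
Track B: 16, 25, 36, 49, 64 — perfect squares starting at 4².
Track C: 1, 2, 4, 8 — successive powers of 2.
The gap is track A's term 2; the rule gives 46.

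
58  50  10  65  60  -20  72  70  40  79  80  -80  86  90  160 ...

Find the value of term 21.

Split by position mod 3 into 3 tracks.
Track A: 58, 65, 72, 79, 86. Linear: a_n = 51 + 7·n.
Track B: 50, 60, 70, 80, 90. Arithmetic with common difference +10.
Track C: 10, -20, 40, -80, 160. Geometric, ×-2 each step.
The 21st slot belongs to track C; its 7th term is 640.

640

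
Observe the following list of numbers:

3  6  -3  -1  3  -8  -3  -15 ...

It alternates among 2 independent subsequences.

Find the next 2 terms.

Positions 1, 3, 5, … form one subsequence and positions 2, 4, 6, … form another.
Subsequence A is 3, -3, 3, -3, which is oscillating between 3 and -3.
Subsequence B is 6, -1, -8, -15, which is linear: a_n = 13 − 7·n.
Term 9 comes from subsequence A (its 5th entry): 3.
The 10th slot belongs to subsequence B; its 5th term is -22.

3, -22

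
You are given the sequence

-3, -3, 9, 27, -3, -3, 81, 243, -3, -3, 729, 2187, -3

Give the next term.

-3

Positions follow the repeating pattern AABB; grouping by letter gives 2 tracks.
Track A: -3, -3, -3, -3, -3, -3, -3 — always -3.
Track B: 9, 27, 81, 243, 729, 2187 — geometric with ratio 3.
The 14th slot belongs to track A; its 8th term is -3.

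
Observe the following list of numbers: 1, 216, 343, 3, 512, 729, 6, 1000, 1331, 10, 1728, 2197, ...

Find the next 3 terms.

15, 2744, 3375

Positions follow the repeating pattern ABB; grouping by letter gives 2 tracks.
Track A = 1, 3, 6, 10: triangular numbers n(n+1)/2 for n = 1, 2, ….
Track B = 216, 343, 512, 729, 1000, 1331, 1728, 2197: consecutive cubes n³ from n = 6.
The 13th slot belongs to track A; its 5th term is 15.
The 14th slot belongs to track B; its 9th term is 2744.
Position 15 → track B, term 10 = 3375.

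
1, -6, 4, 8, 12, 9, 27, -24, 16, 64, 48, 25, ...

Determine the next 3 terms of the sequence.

125, -96, 36

Split by position mod 3 into 3 tracks.
Subsequence A: 1, 8, 27, 64 (perfect cubes starting at 1³).
Subsequence B: -6, 12, -24, 48 (geometric with ratio -2).
Subsequence C: 4, 9, 16, 25 (consecutive squares n² from n = 2).
The 13th slot belongs to subsequence A; its 5th term is 125.
Term 14 comes from subsequence B (its 5th entry): -96.
Term 15 comes from subsequence C (its 5th entry): 36.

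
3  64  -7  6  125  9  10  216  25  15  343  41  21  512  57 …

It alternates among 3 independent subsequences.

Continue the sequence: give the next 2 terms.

28, 729

Split by position mod 3 into 3 tracks.
Track A: 3, 6, 10, 15, 21. The triangular numbers T_2, T_3, ….
Track B: 64, 125, 216, 343, 512. Consecutive cubes n³ from n = 4.
Track C: -7, 9, 25, 41, 57. Adding 16 each time.
Position 16 → track A, term 6 = 28.
The 17th slot belongs to track B; its 6th term is 729.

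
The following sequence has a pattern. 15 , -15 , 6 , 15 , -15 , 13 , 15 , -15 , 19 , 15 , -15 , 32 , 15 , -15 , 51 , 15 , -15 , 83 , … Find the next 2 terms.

15, -15

Reading positions in blocks of 3 reveals the pattern AAB — 2 tracks woven together.
Subsequence A = 15, -15, 15, -15, 15, -15, 15, -15, 15, -15, 15, -15: alternating ±15.
Subsequence B = 6, 13, 19, 32, 51, 83: a Fibonacci-like recurrence a_n = a_{n-1} + a_{n-2}.
Position 19 falls in subsequence A as its term 13, giving 15.
Position 20 falls in subsequence A as its term 14, giving -15.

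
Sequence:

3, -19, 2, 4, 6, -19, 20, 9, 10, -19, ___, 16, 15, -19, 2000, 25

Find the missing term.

200

Split by position mod 4 into 4 tracks.
Track A: 3, 6, 10, 15 — the triangular numbers T_2, T_3, ….
Track B: -19, -19, -19, -19 — constant -19.
Track C: 2, 20, ?, 2000 — geometric, ×10 each step.
Track D: 4, 9, 16, 25 — the squares 2², 3², 4², ….
Track C's pattern makes the blank 200.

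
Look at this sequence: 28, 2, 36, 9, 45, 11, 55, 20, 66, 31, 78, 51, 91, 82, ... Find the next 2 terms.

105, 133

Taking every 2nd term gives 2 separate tracks.
Subsequence A: 28, 36, 45, 55, 66, 78, 91 (the triangular numbers T_7, T_8, …).
Subsequence B: 2, 9, 11, 20, 31, 51, 82 (Fibonacci-style (each term is the sum of the two before it)).
Term 15 comes from subsequence A (its 8th entry): 105.
Term 16 comes from subsequence B (its 8th entry): 133.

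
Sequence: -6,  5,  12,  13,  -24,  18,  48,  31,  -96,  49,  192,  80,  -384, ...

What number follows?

129

Odd-indexed and even-indexed terms follow separate rules.
Track A: -6, 12, -24, 48, -96, 192, -384 — multiplying by -2 each time.
Track B: 5, 13, 18, 31, 49, 80 — each term equals the sum of the previous two.
The 14th slot belongs to track B; its 7th term is 129.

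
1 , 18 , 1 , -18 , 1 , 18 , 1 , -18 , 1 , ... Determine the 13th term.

1

The terms cycle through 2 interleaved subsequences.
Track A: 1, 1, 1, 1, 1 (constant 1).
Track B: 18, -18, 18, -18 (oscillating between 18 and -18).
Position 13 falls in track A as its term 7, giving 1.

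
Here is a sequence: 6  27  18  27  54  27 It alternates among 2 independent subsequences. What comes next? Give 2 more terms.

Positions 1, 3, 5, … form one subsequence and positions 2, 4, 6, … form another.
Track A: 6, 18, 54 — multiplying by 3 each time.
Track B: 27, 27, 27 — constant 27.
Term 7 comes from track A (its 4th entry): 162.
Position 8 → track B, term 4 = 27.

162, 27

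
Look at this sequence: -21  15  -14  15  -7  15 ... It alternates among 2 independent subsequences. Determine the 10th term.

Taking every 2nd term gives 2 separate tracks.
Track A: -21, -14, -7 (arithmetic, step +7).
Track B: 15, 15, 15 (always 15).
Term 10 comes from track B (its 5th entry): 15.

15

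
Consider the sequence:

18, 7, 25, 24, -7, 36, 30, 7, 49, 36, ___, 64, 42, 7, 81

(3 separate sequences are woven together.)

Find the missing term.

Taking every 3rd term gives 3 separate tracks.
Track A: 18, 24, 30, 36, 42 (arithmetic with common difference +6).
Track B: 7, -7, 7, ?, 7 (oscillating between 7 and -7).
Track C: 25, 36, 49, 64, 81 (the squares 5², 6², 7², …).
Filling track B at index 4 by its rule yields -7.

-7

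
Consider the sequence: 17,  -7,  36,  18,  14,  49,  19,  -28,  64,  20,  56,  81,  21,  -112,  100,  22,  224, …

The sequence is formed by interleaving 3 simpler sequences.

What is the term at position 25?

25

Split by position mod 3 into 3 tracks.
Track A: 17, 18, 19, 20, 21, 22. Linear: a_n = 16 + n.
Track B: -7, 14, -28, 56, -112, 224. Geometric with ratio -2.
Track C: 36, 49, 64, 81, 100. Perfect squares starting at 6².
Position 25 falls in track A as its term 9, giving 25.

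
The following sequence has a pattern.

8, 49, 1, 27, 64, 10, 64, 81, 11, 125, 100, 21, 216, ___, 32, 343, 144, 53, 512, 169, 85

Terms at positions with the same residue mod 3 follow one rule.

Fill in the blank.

121

Taking every 3rd term gives 3 separate tracks.
Stream A = 8, 27, 64, 125, 216, 343, 512: the cubes 2³, 3³, 4³, ….
Stream B = 49, 64, 81, 100, ?, 144, 169: consecutive squares n² from n = 7.
Stream C = 1, 10, 11, 21, 32, 53, 85: each term equals the sum of the previous two.
So the missing entry in stream B is 121.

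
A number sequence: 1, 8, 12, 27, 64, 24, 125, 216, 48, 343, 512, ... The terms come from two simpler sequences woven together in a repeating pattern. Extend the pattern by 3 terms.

The slot pattern repeats as AAB (period 3), so there are 2 interleaved tracks.
Subsequence A: 1, 8, 27, 64, 125, 216, 343, 512 (perfect cubes starting at 1³).
Subsequence B: 12, 24, 48 (multiplying by 2 each time).
The 12th slot belongs to subsequence B; its 4th term is 96.
Term 13 comes from subsequence A (its 9th entry): 729.
Position 14 → subsequence A, term 10 = 1000.

96, 729, 1000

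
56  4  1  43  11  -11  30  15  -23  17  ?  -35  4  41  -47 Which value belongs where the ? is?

26

The terms cycle through 3 interleaved subsequences.
Track A = 56, 43, 30, 17, 4: arithmetic, step −13.
Track B = 4, 11, 15, ?, 41: Fibonacci-style (each term is the sum of the two before it).
Track C = 1, -11, -23, -35, -47: linear: a_n = 13 − 12·n.
The gap is track B's term 4; the rule gives 26.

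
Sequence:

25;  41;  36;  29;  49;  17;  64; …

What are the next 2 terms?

Positions 1, 3, 5, … form one subsequence and positions 2, 4, 6, … form another.
Track A is 25, 36, 49, 64, which is consecutive squares n² from n = 5.
Track B is 41, 29, 17, which is linear: a_n = 53 − 12·n.
The 8th slot belongs to track B; its 4th term is 5.
The 9th slot belongs to track A; its 5th term is 81.

5, 81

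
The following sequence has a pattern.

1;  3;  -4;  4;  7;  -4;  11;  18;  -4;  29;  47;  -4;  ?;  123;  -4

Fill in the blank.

The slot pattern repeats as AAB (period 3), so there are 2 interleaved tracks.
Subsequence A is 1, 3, 4, 7, 11, 18, 29, 47, ?, 123, which is each term equals the sum of the previous two.
Subsequence B is -4, -4, -4, -4, -4, which is constant -4.
The gap is subsequence A's term 9; the rule gives 76.

76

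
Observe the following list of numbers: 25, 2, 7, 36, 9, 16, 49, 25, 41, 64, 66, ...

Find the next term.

107

Reading positions in blocks of 3 reveals the pattern ABB — 2 tracks woven together.
Track A: 25, 36, 49, 64. Perfect squares starting at 5².
Track B: 2, 7, 9, 16, 25, 41, 66. A Fibonacci-like recurrence a_n = a_{n-1} + a_{n-2}.
Position 12 → track B, term 8 = 107.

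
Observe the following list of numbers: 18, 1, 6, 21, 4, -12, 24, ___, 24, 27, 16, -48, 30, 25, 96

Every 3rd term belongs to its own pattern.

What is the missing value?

9

Split by position mod 3 into 3 tracks.
Track A: 18, 21, 24, 27, 30. Arithmetic, step +3.
Track B: 1, 4, ?, 16, 25. Consecutive squares n² from n = 1.
Track C: 6, -12, 24, -48, 96. A geometric progression (common ratio -2).
Track B's pattern makes the blank 9.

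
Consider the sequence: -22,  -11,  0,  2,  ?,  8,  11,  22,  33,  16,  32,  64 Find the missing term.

4

Reading positions in blocks of 6 reveals the pattern AAABBB — 2 tracks woven together.
Track A: -22, -11, 0, 11, 22, 33 — linear: a_n = -33 + 11·n.
Track B: 2, ?, 8, 16, 32, 64 — powers 2^1, 2^2, 2^3, ….
Track B's pattern makes the blank 4.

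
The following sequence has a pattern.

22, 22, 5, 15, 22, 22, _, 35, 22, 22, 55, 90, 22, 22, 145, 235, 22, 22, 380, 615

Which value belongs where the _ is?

20

The slot pattern repeats as AABB (period 4), so there are 2 interleaved tracks.
Stream A: 22, 22, 22, 22, 22, 22, 22, 22, 22, 22 — the constant sequence 22.
Stream B: 5, 15, ?, 35, 55, 90, 145, 235, 380, 615 — a Fibonacci-like recurrence a_n = a_{n-1} + a_{n-2}.
The gap is stream B's term 3; the rule gives 20.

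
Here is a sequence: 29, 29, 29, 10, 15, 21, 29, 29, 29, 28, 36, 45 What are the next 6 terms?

The slot pattern repeats as AAABBB (period 6), so there are 2 interleaved tracks.
Track A: 29, 29, 29, 29, 29, 29. Constant 29.
Track B: 10, 15, 21, 28, 36, 45. Triangular numbers n(n+1)/2 for n = 4, 5, ….
Position 13 → track A, term 7 = 29.
The 14th slot belongs to track A; its 8th term is 29.
Position 15 → track A, term 9 = 29.
Position 16 → track B, term 7 = 55.
Position 17 → track B, term 8 = 66.
The 18th slot belongs to track B; its 9th term is 78.

29, 29, 29, 55, 66, 78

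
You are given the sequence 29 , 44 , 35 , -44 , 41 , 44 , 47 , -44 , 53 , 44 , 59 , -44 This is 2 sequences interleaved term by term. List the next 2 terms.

65, 44

Positions 1, 3, 5, … form one subsequence and positions 2, 4, 6, … form another.
Track A: 29, 35, 41, 47, 53, 59 — arithmetic with common difference +6.
Track B: 44, -44, 44, -44, 44, -44 — oscillating between 44 and -44.
Term 13 comes from track A (its 7th entry): 65.
Term 14 comes from track B (its 7th entry): 44.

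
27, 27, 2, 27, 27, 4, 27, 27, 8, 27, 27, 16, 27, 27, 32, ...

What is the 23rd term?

The slot pattern repeats as AAB (period 3), so there are 2 interleaved tracks.
Subsequence A: 27, 27, 27, 27, 27, 27, 27, 27, 27, 27. Constant 27.
Subsequence B: 2, 4, 8, 16, 32. Multiplying by 2 each time.
Term 23 comes from subsequence A (its 16th entry): 27.

27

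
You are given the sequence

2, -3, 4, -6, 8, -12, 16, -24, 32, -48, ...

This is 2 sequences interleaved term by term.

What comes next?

64

Taking every 2nd term gives 2 separate tracks.
Subsequence A: 2, 4, 8, 16, 32 (powers 2^1, 2^2, 2^3, …).
Subsequence B: -3, -6, -12, -24, -48 (multiplying by 2 each time).
Term 11 comes from subsequence A (its 6th entry): 64.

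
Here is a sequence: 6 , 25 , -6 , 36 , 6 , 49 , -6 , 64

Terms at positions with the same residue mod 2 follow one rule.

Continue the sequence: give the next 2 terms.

6, 81

Odd-indexed and even-indexed terms follow separate rules.
Track A: 6, -6, 6, -6. Alternating ±6.
Track B: 25, 36, 49, 64. Consecutive squares n² from n = 5.
Term 9 comes from track A (its 5th entry): 6.
Position 10 falls in track B as its term 5, giving 81.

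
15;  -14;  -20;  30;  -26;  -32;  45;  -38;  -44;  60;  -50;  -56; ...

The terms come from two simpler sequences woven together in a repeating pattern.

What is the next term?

The slot pattern repeats as ABB (period 3), so there are 2 interleaved tracks.
Subsequence A: 15, 30, 45, 60. Adding 15 each time.
Subsequence B: -14, -20, -26, -32, -38, -44, -50, -56. Linear: a_n = -8 − 6·n.
Position 13 falls in subsequence A as its term 5, giving 75.

75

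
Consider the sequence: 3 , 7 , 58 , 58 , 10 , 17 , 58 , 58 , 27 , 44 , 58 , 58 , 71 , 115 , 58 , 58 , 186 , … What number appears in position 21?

487

The slot pattern repeats as AABB (period 4), so there are 2 interleaved tracks.
Track A is 3, 7, 10, 17, 27, 44, 71, 115, 186, which is Fibonacci-style (each term is the sum of the two before it).
Track B is 58, 58, 58, 58, 58, 58, 58, 58, which is constant 58.
The 21st slot belongs to track A; its 11th term is 487.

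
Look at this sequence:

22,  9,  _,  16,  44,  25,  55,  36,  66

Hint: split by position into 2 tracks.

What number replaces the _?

33

The terms cycle through 2 interleaved subsequences.
Subsequence A: 22, ?, 44, 55, 66 (adding 11 each time).
Subsequence B: 9, 16, 25, 36 (the squares 3², 4², 5², …).
The gap is subsequence A's term 2; the rule gives 33.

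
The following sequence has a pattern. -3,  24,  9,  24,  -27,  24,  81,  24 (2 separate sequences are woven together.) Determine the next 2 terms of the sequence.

Taking every 2nd term gives 2 separate tracks.
Track A = -3, 9, -27, 81: a geometric progression (common ratio -3).
Track B = 24, 24, 24, 24: always 24.
The 9th slot belongs to track A; its 5th term is -243.
The 10th slot belongs to track B; its 5th term is 24.

-243, 24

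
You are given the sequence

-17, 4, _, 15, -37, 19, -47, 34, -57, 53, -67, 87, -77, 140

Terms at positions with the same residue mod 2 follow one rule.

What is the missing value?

-27

Odd-indexed and even-indexed terms follow separate rules.
Stream A: -17, ?, -37, -47, -57, -67, -77 (linear: a_n = -7 − 10·n).
Stream B: 4, 15, 19, 34, 53, 87, 140 (a Fibonacci-like recurrence a_n = a_{n-1} + a_{n-2}).
Stream A's pattern makes the blank -27.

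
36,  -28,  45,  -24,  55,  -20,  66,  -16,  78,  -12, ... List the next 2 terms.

91, -8

Taking every 2nd term gives 2 separate tracks.
Subsequence A: 36, 45, 55, 66, 78 — triangular numbers n(n+1)/2 for n = 8, 9, ….
Subsequence B: -28, -24, -20, -16, -12 — linear: a_n = -32 + 4·n.
The 11th slot belongs to subsequence A; its 6th term is 91.
Term 12 comes from subsequence B (its 6th entry): -8.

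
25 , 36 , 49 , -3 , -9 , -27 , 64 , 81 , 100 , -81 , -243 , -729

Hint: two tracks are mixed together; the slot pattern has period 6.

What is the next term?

Reading positions in blocks of 6 reveals the pattern AAABBB — 2 tracks woven together.
Track A: 25, 36, 49, 64, 81, 100 (consecutive squares n² from n = 5).
Track B: -3, -9, -27, -81, -243, -729 (a geometric progression (common ratio 3)).
Term 13 comes from track A (its 7th entry): 121.

121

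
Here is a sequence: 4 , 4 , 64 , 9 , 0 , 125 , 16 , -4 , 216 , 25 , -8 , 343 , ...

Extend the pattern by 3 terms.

36, -12, 512

Split by position mod 3 into 3 tracks.
Track A: 4, 9, 16, 25. Perfect squares starting at 2².
Track B: 4, 0, -4, -8. Arithmetic, step −4.
Track C: 64, 125, 216, 343. Consecutive cubes n³ from n = 4.
Term 13 comes from track A (its 5th entry): 36.
The 14th slot belongs to track B; its 5th term is -12.
Position 15 falls in track C as its term 5, giving 512.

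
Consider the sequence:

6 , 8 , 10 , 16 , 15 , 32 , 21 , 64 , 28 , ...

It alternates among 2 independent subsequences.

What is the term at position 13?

Split by position mod 2 into 2 tracks.
Stream A = 6, 10, 15, 21, 28: the triangular numbers T_3, T_4, ….
Stream B = 8, 16, 32, 64: multiplying by 2 each time.
Position 13 → stream A, term 7 = 45.

45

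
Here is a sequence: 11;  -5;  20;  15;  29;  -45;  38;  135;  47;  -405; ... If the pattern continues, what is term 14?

-3645

Taking every 2nd term gives 2 separate tracks.
Stream A: 11, 20, 29, 38, 47 — linear: a_n = 2 + 9·n.
Stream B: -5, 15, -45, 135, -405 — geometric, ×-3 each step.
The 14th slot belongs to stream B; its 7th term is -3645.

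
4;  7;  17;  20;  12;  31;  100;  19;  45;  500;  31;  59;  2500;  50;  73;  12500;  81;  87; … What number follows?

Taking every 3rd term gives 3 separate tracks.
Subsequence A: 4, 20, 100, 500, 2500, 12500 (geometric, ×5 each step).
Subsequence B: 7, 12, 19, 31, 50, 81 (Fibonacci-style (each term is the sum of the two before it)).
Subsequence C: 17, 31, 45, 59, 73, 87 (linear: a_n = 3 + 14·n).
Position 19 → subsequence A, term 7 = 62500.

62500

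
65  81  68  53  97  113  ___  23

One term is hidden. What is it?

38

Positions follow the repeating pattern AABB; grouping by letter gives 2 tracks.
Stream A: 65, 81, 97, 113 — linear: a_n = 49 + 16·n.
Stream B: 68, 53, ?, 23 — linear: a_n = 83 − 15·n.
Filling stream B at index 3 by its rule yields 38.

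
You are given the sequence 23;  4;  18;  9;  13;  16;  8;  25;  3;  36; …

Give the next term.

-2

Positions 1, 3, 5, … form one subsequence and positions 2, 4, 6, … form another.
Track A: 23, 18, 13, 8, 3 (arithmetic, step −5).
Track B: 4, 9, 16, 25, 36 (perfect squares starting at 2²).
The 11th slot belongs to track A; its 6th term is -2.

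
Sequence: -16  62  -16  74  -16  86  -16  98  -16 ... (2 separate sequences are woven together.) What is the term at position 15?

-16

Odd-indexed and even-indexed terms follow separate rules.
Stream A = -16, -16, -16, -16, -16: the constant sequence -16.
Stream B = 62, 74, 86, 98: linear: a_n = 50 + 12·n.
The 15th slot belongs to stream A; its 8th term is -16.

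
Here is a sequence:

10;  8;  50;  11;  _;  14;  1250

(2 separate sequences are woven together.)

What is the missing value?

The terms cycle through 2 interleaved subsequences.
Track A is 10, 50, ?, 1250, which is multiplying by 5 each time.
Track B is 8, 11, 14, which is adding 3 each time.
Filling track A at index 3 by its rule yields 250.

250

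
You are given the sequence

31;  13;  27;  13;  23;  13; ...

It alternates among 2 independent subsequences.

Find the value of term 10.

13

The terms cycle through 2 interleaved subsequences.
Track A is 31, 27, 23, which is subtracting 4 each time.
Track B is 13, 13, 13, which is constant 13.
Position 10 falls in track B as its term 5, giving 13.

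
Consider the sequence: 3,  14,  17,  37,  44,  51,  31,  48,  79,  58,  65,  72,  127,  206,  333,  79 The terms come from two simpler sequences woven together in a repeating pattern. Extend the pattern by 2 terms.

Reading positions in blocks of 6 reveals the pattern AAABBB — 2 tracks woven together.
Track A = 3, 14, 17, 31, 48, 79, 127, 206, 333: each term equals the sum of the previous two.
Track B = 37, 44, 51, 58, 65, 72, 79: arithmetic, step +7.
Position 17 → track B, term 8 = 86.
Position 18 → track B, term 9 = 93.

86, 93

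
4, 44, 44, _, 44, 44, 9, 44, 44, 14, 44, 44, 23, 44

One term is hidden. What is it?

5

Positions follow the repeating pattern ABB; grouping by letter gives 2 tracks.
Subsequence A = 4, ?, 9, 14, 23: a Fibonacci-like recurrence a_n = a_{n-1} + a_{n-2}.
Subsequence B = 44, 44, 44, 44, 44, 44, 44, 44, 44: the constant sequence 44.
Filling subsequence A at index 2 by its rule yields 5.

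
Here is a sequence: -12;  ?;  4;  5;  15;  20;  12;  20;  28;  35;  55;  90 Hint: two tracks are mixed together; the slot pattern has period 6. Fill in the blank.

Reading positions in blocks of 6 reveals the pattern AAABBB — 2 tracks woven together.
Stream A: -12, ?, 4, 12, 20, 28 — arithmetic with common difference +8.
Stream B: 5, 15, 20, 35, 55, 90 — Fibonacci-style (each term is the sum of the two before it).
So the missing entry in stream A is -4.

-4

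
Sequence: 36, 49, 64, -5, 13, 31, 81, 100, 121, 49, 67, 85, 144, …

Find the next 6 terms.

Reading positions in blocks of 6 reveals the pattern AAABBB — 2 tracks woven together.
Track A: 36, 49, 64, 81, 100, 121, 144 (the squares 6², 7², 8², …).
Track B: -5, 13, 31, 49, 67, 85 (arithmetic with common difference +18).
Position 14 → track A, term 8 = 169.
The 15th slot belongs to track A; its 9th term is 196.
Position 16 → track B, term 7 = 103.
Position 17 falls in track B as its term 8, giving 121.
The 18th slot belongs to track B; its 9th term is 139.
Term 19 comes from track A (its 10th entry): 225.

169, 196, 103, 121, 139, 225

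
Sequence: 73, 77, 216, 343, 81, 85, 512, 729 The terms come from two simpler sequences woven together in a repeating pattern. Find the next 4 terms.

The slot pattern repeats as AABB (period 4), so there are 2 interleaved tracks.
Stream A: 73, 77, 81, 85. Linear: a_n = 69 + 4·n.
Stream B: 216, 343, 512, 729. The cubes 6³, 7³, 8³, ….
Term 9 comes from stream A (its 5th entry): 89.
Position 10 falls in stream A as its term 6, giving 93.
Position 11 falls in stream B as its term 5, giving 1000.
Term 12 comes from stream B (its 6th entry): 1331.

89, 93, 1000, 1331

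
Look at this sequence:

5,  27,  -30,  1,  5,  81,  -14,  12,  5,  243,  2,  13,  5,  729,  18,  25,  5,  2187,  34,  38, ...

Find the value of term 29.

Taking every 4th term gives 4 separate tracks.
Stream A is 5, 5, 5, 5, 5, which is constant 5.
Stream B is 27, 81, 243, 729, 2187, which is successive powers of 3.
Stream C is -30, -14, 2, 18, 34, which is arithmetic with common difference +16.
Stream D is 1, 12, 13, 25, 38, which is Fibonacci-style (each term is the sum of the two before it).
The 29th slot belongs to stream A; its 8th term is 5.

5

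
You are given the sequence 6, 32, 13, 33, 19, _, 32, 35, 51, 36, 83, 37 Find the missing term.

Positions 1, 3, 5, … form one subsequence and positions 2, 4, 6, … form another.
Track A: 6, 13, 19, 32, 51, 83 — each term equals the sum of the previous two.
Track B: 32, 33, ?, 35, 36, 37 — arithmetic with common difference +1.
The gap is track B's term 3; the rule gives 34.

34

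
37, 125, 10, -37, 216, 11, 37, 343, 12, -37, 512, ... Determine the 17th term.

Taking every 3rd term gives 3 separate tracks.
Track A is 37, -37, 37, -37, which is alternating ±37.
Track B is 125, 216, 343, 512, which is perfect cubes starting at 5³.
Track C is 10, 11, 12, which is arithmetic, step +1.
The 17th slot belongs to track B; its 6th term is 1000.

1000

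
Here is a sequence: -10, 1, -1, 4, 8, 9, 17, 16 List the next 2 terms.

Odd-indexed and even-indexed terms follow separate rules.
Track A: -10, -1, 8, 17 (arithmetic with common difference +9).
Track B: 1, 4, 9, 16 (perfect squares starting at 1²).
Term 9 comes from track A (its 5th entry): 26.
Position 10 falls in track B as its term 5, giving 25.

26, 25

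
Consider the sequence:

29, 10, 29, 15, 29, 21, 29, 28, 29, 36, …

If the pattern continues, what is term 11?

29

Positions 1, 3, 5, … form one subsequence and positions 2, 4, 6, … form another.
Subsequence A: 29, 29, 29, 29, 29. The constant sequence 29.
Subsequence B: 10, 15, 21, 28, 36. The triangular numbers T_4, T_5, ….
Position 11 falls in subsequence A as its term 6, giving 29.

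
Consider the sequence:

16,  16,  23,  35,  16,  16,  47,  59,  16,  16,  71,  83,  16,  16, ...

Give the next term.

The slot pattern repeats as AABB (period 4), so there are 2 interleaved tracks.
Track A: 16, 16, 16, 16, 16, 16, 16, 16 — the constant sequence 16.
Track B: 23, 35, 47, 59, 71, 83 — linear: a_n = 11 + 12·n.
Position 15 → track B, term 7 = 95.

95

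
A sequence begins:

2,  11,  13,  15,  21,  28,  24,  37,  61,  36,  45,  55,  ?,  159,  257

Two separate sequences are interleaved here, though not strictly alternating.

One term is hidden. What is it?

98

Positions follow the repeating pattern AAABBB; grouping by letter gives 2 tracks.
Track A = 2, 11, 13, 24, 37, 61, ?, 159, 257: a Fibonacci-like recurrence a_n = a_{n-1} + a_{n-2}.
Track B = 15, 21, 28, 36, 45, 55: triangular numbers starting at T_5.
Track A's pattern makes the blank 98.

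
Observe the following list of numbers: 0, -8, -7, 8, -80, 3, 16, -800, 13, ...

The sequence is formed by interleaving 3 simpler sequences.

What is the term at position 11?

Read the sequence 3 terms at a time; column i is its own pattern.
Track A: 0, 8, 16. Arithmetic, step +8.
Track B: -8, -80, -800. A geometric progression (common ratio 10).
Track C: -7, 3, 13. Adding 10 each time.
Term 11 comes from track B (its 4th entry): -8000.

-8000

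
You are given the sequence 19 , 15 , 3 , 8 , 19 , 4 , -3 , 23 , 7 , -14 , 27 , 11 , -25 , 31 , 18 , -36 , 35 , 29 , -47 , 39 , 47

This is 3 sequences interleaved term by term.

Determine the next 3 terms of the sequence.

-58, 43, 76

Split by position mod 3 into 3 tracks.
Track A: 19, 8, -3, -14, -25, -36, -47 — linear: a_n = 30 − 11·n.
Track B: 15, 19, 23, 27, 31, 35, 39 — linear: a_n = 11 + 4·n.
Track C: 3, 4, 7, 11, 18, 29, 47 — a Fibonacci-like recurrence a_n = a_{n-1} + a_{n-2}.
Position 22 falls in track A as its term 8, giving -58.
The 23rd slot belongs to track B; its 8th term is 43.
Term 24 comes from track C (its 8th entry): 76.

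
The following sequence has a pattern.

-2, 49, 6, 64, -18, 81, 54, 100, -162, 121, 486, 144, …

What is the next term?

-1458

Positions 1, 3, 5, … form one subsequence and positions 2, 4, 6, … form another.
Track A: -2, 6, -18, 54, -162, 486 — geometric, ×-3 each step.
Track B: 49, 64, 81, 100, 121, 144 — perfect squares starting at 7².
Term 13 comes from track A (its 7th entry): -1458.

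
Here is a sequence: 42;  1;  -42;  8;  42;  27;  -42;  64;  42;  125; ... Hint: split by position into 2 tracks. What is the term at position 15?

Split by position mod 2 into 2 tracks.
Stream A: 42, -42, 42, -42, 42. Oscillating between 42 and -42.
Stream B: 1, 8, 27, 64, 125. Consecutive cubes n³ from n = 1.
Term 15 comes from stream A (its 8th entry): -42.

-42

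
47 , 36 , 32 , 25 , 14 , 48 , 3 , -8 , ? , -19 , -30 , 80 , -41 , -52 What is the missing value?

64

Reading positions in blocks of 3 reveals the pattern AAB — 2 tracks woven together.
Track A: 47, 36, 25, 14, 3, -8, -19, -30, -41, -52 (arithmetic, step −11).
Track B: 32, 48, ?, 80 (arithmetic with common difference +16).
Track B's pattern makes the blank 64.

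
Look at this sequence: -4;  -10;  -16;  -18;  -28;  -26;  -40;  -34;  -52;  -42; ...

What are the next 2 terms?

Positions 1, 3, 5, … form one subsequence and positions 2, 4, 6, … form another.
Track A: -4, -16, -28, -40, -52. Arithmetic with common difference −12.
Track B: -10, -18, -26, -34, -42. Subtracting 8 each time.
Position 11 falls in track A as its term 6, giving -64.
Term 12 comes from track B (its 6th entry): -50.

-64, -50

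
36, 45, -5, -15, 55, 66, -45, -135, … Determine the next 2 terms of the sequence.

Positions follow the repeating pattern AABB; grouping by letter gives 2 tracks.
Subsequence A = 36, 45, 55, 66: triangular numbers n(n+1)/2 for n = 8, 9, ….
Subsequence B = -5, -15, -45, -135: geometric, ×3 each step.
Term 9 comes from subsequence A (its 5th entry): 78.
Term 10 comes from subsequence A (its 6th entry): 91.

78, 91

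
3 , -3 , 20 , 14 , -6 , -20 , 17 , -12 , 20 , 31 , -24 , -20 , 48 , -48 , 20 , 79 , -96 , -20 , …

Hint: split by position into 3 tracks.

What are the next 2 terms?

Split by position mod 3: positions 1, 4, 7, … form one track, and each other residue class forms its own.
Stream A: 3, 14, 17, 31, 48, 79 (a Fibonacci-like recurrence a_n = a_{n-1} + a_{n-2}).
Stream B: -3, -6, -12, -24, -48, -96 (geometric, ×2 each step).
Stream C: 20, -20, 20, -20, 20, -20 (alternating ±20).
The 19th slot belongs to stream A; its 7th term is 127.
The 20th slot belongs to stream B; its 7th term is -192.

127, -192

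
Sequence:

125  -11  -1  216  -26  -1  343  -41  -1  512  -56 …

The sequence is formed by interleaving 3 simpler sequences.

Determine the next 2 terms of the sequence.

-1, 729

Split by position mod 3 into 3 tracks.
Track A: 125, 216, 343, 512. The cubes 5³, 6³, 7³, ….
Track B: -11, -26, -41, -56. Arithmetic with common difference −15.
Track C: -1, -1, -1. Constant -1.
Term 12 comes from track C (its 4th entry): -1.
Term 13 comes from track A (its 5th entry): 729.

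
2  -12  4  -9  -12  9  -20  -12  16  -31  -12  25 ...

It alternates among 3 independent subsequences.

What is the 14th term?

-12

Split by position mod 3 into 3 tracks.
Stream A = 2, -9, -20, -31: arithmetic with common difference −11.
Stream B = -12, -12, -12, -12: constant -12.
Stream C = 4, 9, 16, 25: the squares 2², 3², 4², ….
The 14th slot belongs to stream B; its 5th term is -12.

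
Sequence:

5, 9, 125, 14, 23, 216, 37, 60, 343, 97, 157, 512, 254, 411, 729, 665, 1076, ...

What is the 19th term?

1741

Positions follow the repeating pattern AAB; grouping by letter gives 2 tracks.
Track A: 5, 9, 14, 23, 37, 60, 97, 157, 254, 411, 665, 1076 (each term equals the sum of the previous two).
Track B: 125, 216, 343, 512, 729 (the cubes 5³, 6³, 7³, …).
Position 19 falls in track A as its term 13, giving 1741.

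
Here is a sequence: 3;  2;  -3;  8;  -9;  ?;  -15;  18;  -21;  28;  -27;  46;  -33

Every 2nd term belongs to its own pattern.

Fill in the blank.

Odd-indexed and even-indexed terms follow separate rules.
Stream A: 3, -3, -9, -15, -21, -27, -33 — linear: a_n = 9 − 6·n.
Stream B: 2, 8, ?, 18, 28, 46 — a Fibonacci-like recurrence a_n = a_{n-1} + a_{n-2}.
Filling stream B at index 3 by its rule yields 10.

10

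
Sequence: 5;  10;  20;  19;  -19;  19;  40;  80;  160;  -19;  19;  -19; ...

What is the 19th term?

2560

The slot pattern repeats as AAABBB (period 6), so there are 2 interleaved tracks.
Track A: 5, 10, 20, 40, 80, 160 — multiplying by 2 each time.
Track B: 19, -19, 19, -19, 19, -19 — alternating ±19.
Position 19 falls in track A as its term 10, giving 2560.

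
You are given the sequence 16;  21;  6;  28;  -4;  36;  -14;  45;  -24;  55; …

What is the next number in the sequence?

-34

Odd-indexed and even-indexed terms follow separate rules.
Subsequence A: 16, 6, -4, -14, -24 — subtracting 10 each time.
Subsequence B: 21, 28, 36, 45, 55 — triangular numbers n(n+1)/2 for n = 6, 7, ….
Term 11 comes from subsequence A (its 6th entry): -34.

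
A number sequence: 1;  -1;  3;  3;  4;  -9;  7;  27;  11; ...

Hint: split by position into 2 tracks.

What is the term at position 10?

The terms cycle through 2 interleaved subsequences.
Stream A is 1, 3, 4, 7, 11, which is a Fibonacci-like recurrence a_n = a_{n-1} + a_{n-2}.
Stream B is -1, 3, -9, 27, which is geometric with ratio -3.
Term 10 comes from stream B (its 5th entry): -81.

-81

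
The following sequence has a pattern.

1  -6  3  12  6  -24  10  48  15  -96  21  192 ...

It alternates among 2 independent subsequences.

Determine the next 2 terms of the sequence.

Taking every 2nd term gives 2 separate tracks.
Track A: 1, 3, 6, 10, 15, 21 — triangular numbers starting at T_1.
Track B: -6, 12, -24, 48, -96, 192 — a geometric progression (common ratio -2).
The 13th slot belongs to track A; its 7th term is 28.
The 14th slot belongs to track B; its 7th term is -384.

28, -384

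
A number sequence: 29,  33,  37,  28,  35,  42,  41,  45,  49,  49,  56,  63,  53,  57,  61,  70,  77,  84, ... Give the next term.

The slot pattern repeats as AAABBB (period 6), so there are 2 interleaved tracks.
Track A is 29, 33, 37, 41, 45, 49, 53, 57, 61, which is arithmetic, step +4.
Track B is 28, 35, 42, 49, 56, 63, 70, 77, 84, which is adding 7 each time.
Position 19 falls in track A as its term 10, giving 65.

65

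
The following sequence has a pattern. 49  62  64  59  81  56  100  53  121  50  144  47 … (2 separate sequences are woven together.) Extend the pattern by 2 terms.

169, 44

Taking every 2nd term gives 2 separate tracks.
Stream A: 49, 64, 81, 100, 121, 144 (consecutive squares n² from n = 7).
Stream B: 62, 59, 56, 53, 50, 47 (arithmetic with common difference −3).
Term 13 comes from stream A (its 7th entry): 169.
Term 14 comes from stream B (its 7th entry): 44.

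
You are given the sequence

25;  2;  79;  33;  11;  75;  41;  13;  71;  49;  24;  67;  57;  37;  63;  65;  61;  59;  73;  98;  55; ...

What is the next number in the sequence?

Taking every 3rd term gives 3 separate tracks.
Stream A: 25, 33, 41, 49, 57, 65, 73 (arithmetic with common difference +8).
Stream B: 2, 11, 13, 24, 37, 61, 98 (Fibonacci-style (each term is the sum of the two before it)).
Stream C: 79, 75, 71, 67, 63, 59, 55 (arithmetic with common difference −4).
Position 22 → stream A, term 8 = 81.

81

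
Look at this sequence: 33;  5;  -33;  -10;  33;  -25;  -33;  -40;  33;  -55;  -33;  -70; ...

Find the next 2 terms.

Split by position mod 2 into 2 tracks.
Stream A: 33, -33, 33, -33, 33, -33. Alternating ±33.
Stream B: 5, -10, -25, -40, -55, -70. Arithmetic with common difference −15.
Term 13 comes from stream A (its 7th entry): 33.
Position 14 falls in stream B as its term 7, giving -85.

33, -85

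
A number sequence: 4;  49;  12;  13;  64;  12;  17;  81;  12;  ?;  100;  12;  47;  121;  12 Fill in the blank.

Read the sequence 3 terms at a time; column i is its own pattern.
Track A: 4, 13, 17, ?, 47 (Fibonacci-style (each term is the sum of the two before it)).
Track B: 49, 64, 81, 100, 121 (the squares 7², 8², 9², …).
Track C: 12, 12, 12, 12, 12 (the constant sequence 12).
The gap is track A's term 4; the rule gives 30.

30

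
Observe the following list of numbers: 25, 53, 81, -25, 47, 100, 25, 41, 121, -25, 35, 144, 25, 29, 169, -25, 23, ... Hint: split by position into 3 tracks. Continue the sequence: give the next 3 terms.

196, 25, 17

Split by position mod 3: positions 1, 4, 7, … form one track, and each other residue class forms its own.
Subsequence A = 25, -25, 25, -25, 25, -25: alternating ±25.
Subsequence B = 53, 47, 41, 35, 29, 23: arithmetic with common difference −6.
Subsequence C = 81, 100, 121, 144, 169: consecutive squares n² from n = 9.
Position 18 → subsequence C, term 6 = 196.
The 19th slot belongs to subsequence A; its 7th term is 25.
Term 20 comes from subsequence B (its 7th entry): 17.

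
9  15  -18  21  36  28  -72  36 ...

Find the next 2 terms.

144, 45

Split by position mod 2 into 2 tracks.
Stream A: 9, -18, 36, -72 — geometric, ×-2 each step.
Stream B: 15, 21, 28, 36 — triangular numbers n(n+1)/2 for n = 5, 6, ….
Position 9 → stream A, term 5 = 144.
Position 10 falls in stream B as its term 5, giving 45.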